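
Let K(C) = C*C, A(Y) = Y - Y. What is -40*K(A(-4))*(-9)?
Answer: 0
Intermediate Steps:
A(Y) = 0
K(C) = C**2
-40*K(A(-4))*(-9) = -40*0**2*(-9) = -40*0*(-9) = 0*(-9) = 0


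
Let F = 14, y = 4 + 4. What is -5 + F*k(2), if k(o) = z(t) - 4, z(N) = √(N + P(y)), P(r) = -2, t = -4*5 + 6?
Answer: -61 + 56*I ≈ -61.0 + 56.0*I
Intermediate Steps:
t = -14 (t = -20 + 6 = -14)
y = 8
z(N) = √(-2 + N) (z(N) = √(N - 2) = √(-2 + N))
k(o) = -4 + 4*I (k(o) = √(-2 - 14) - 4 = √(-16) - 4 = 4*I - 4 = -4 + 4*I)
-5 + F*k(2) = -5 + 14*(-4 + 4*I) = -5 + (-56 + 56*I) = -61 + 56*I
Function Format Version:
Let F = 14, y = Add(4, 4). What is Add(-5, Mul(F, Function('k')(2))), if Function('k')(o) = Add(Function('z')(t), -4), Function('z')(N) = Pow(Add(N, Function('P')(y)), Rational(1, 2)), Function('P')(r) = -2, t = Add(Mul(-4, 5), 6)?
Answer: Add(-61, Mul(56, I)) ≈ Add(-61.000, Mul(56.000, I))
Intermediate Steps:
t = -14 (t = Add(-20, 6) = -14)
y = 8
Function('z')(N) = Pow(Add(-2, N), Rational(1, 2)) (Function('z')(N) = Pow(Add(N, -2), Rational(1, 2)) = Pow(Add(-2, N), Rational(1, 2)))
Function('k')(o) = Add(-4, Mul(4, I)) (Function('k')(o) = Add(Pow(Add(-2, -14), Rational(1, 2)), -4) = Add(Pow(-16, Rational(1, 2)), -4) = Add(Mul(4, I), -4) = Add(-4, Mul(4, I)))
Add(-5, Mul(F, Function('k')(2))) = Add(-5, Mul(14, Add(-4, Mul(4, I)))) = Add(-5, Add(-56, Mul(56, I))) = Add(-61, Mul(56, I))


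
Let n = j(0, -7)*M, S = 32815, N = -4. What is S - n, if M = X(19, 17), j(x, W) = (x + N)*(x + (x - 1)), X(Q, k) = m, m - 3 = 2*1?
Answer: 32795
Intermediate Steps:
m = 5 (m = 3 + 2*1 = 3 + 2 = 5)
X(Q, k) = 5
j(x, W) = (-1 + 2*x)*(-4 + x) (j(x, W) = (x - 4)*(x + (x - 1)) = (-4 + x)*(x + (-1 + x)) = (-4 + x)*(-1 + 2*x) = (-1 + 2*x)*(-4 + x))
M = 5
n = 20 (n = (4 - 9*0 + 2*0²)*5 = (4 + 0 + 2*0)*5 = (4 + 0 + 0)*5 = 4*5 = 20)
S - n = 32815 - 1*20 = 32815 - 20 = 32795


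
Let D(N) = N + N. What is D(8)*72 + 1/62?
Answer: 71425/62 ≈ 1152.0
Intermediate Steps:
D(N) = 2*N
D(8)*72 + 1/62 = (2*8)*72 + 1/62 = 16*72 + 1/62 = 1152 + 1/62 = 71425/62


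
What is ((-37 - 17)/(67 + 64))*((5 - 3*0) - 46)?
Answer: 2214/131 ≈ 16.901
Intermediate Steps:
((-37 - 17)/(67 + 64))*((5 - 3*0) - 46) = (-54/131)*((5 + 0) - 46) = (-54*1/131)*(5 - 46) = -54/131*(-41) = 2214/131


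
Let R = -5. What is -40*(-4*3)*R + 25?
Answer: -2375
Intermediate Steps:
-40*(-4*3)*R + 25 = -40*(-4*3)*(-5) + 25 = -(-480)*(-5) + 25 = -40*60 + 25 = -2400 + 25 = -2375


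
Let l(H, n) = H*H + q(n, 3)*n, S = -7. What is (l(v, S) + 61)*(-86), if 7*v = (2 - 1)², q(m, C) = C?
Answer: -168646/49 ≈ -3441.8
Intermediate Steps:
v = ⅐ (v = (2 - 1)²/7 = (⅐)*1² = (⅐)*1 = ⅐ ≈ 0.14286)
l(H, n) = H² + 3*n (l(H, n) = H*H + 3*n = H² + 3*n)
(l(v, S) + 61)*(-86) = (((⅐)² + 3*(-7)) + 61)*(-86) = ((1/49 - 21) + 61)*(-86) = (-1028/49 + 61)*(-86) = (1961/49)*(-86) = -168646/49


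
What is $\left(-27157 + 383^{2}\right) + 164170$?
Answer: $283702$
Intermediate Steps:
$\left(-27157 + 383^{2}\right) + 164170 = \left(-27157 + 146689\right) + 164170 = 119532 + 164170 = 283702$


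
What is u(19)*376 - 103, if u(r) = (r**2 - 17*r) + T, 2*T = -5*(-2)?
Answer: 16065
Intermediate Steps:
T = 5 (T = (-5*(-2))/2 = (1/2)*10 = 5)
u(r) = 5 + r**2 - 17*r (u(r) = (r**2 - 17*r) + 5 = 5 + r**2 - 17*r)
u(19)*376 - 103 = (5 + 19**2 - 17*19)*376 - 103 = (5 + 361 - 323)*376 - 103 = 43*376 - 103 = 16168 - 103 = 16065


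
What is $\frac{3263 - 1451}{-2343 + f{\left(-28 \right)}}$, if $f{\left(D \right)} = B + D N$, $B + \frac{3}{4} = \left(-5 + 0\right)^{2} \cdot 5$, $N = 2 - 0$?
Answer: $- \frac{2416}{3033} \approx -0.79657$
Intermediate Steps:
$N = 2$ ($N = 2 + 0 = 2$)
$B = \frac{497}{4}$ ($B = - \frac{3}{4} + \left(-5 + 0\right)^{2} \cdot 5 = - \frac{3}{4} + \left(-5\right)^{2} \cdot 5 = - \frac{3}{4} + 25 \cdot 5 = - \frac{3}{4} + 125 = \frac{497}{4} \approx 124.25$)
$f{\left(D \right)} = \frac{497}{4} + 2 D$ ($f{\left(D \right)} = \frac{497}{4} + D 2 = \frac{497}{4} + 2 D$)
$\frac{3263 - 1451}{-2343 + f{\left(-28 \right)}} = \frac{3263 - 1451}{-2343 + \left(\frac{497}{4} + 2 \left(-28\right)\right)} = \frac{1812}{-2343 + \left(\frac{497}{4} - 56\right)} = \frac{1812}{-2343 + \frac{273}{4}} = \frac{1812}{- \frac{9099}{4}} = 1812 \left(- \frac{4}{9099}\right) = - \frac{2416}{3033}$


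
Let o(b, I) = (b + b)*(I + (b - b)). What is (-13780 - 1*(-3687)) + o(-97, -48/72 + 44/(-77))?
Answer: -206909/21 ≈ -9852.8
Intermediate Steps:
o(b, I) = 2*I*b (o(b, I) = (2*b)*(I + 0) = (2*b)*I = 2*I*b)
(-13780 - 1*(-3687)) + o(-97, -48/72 + 44/(-77)) = (-13780 - 1*(-3687)) + 2*(-48/72 + 44/(-77))*(-97) = (-13780 + 3687) + 2*(-48*1/72 + 44*(-1/77))*(-97) = -10093 + 2*(-⅔ - 4/7)*(-97) = -10093 + 2*(-26/21)*(-97) = -10093 + 5044/21 = -206909/21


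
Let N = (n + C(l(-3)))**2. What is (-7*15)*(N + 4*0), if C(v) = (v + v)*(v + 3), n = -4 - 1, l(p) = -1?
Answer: -8505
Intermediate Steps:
n = -5
C(v) = 2*v*(3 + v) (C(v) = (2*v)*(3 + v) = 2*v*(3 + v))
N = 81 (N = (-5 + 2*(-1)*(3 - 1))**2 = (-5 + 2*(-1)*2)**2 = (-5 - 4)**2 = (-9)**2 = 81)
(-7*15)*(N + 4*0) = (-7*15)*(81 + 4*0) = -105*(81 + 0) = -105*81 = -8505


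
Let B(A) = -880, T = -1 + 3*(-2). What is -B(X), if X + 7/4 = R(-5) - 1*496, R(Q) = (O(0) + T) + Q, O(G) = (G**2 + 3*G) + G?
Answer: 880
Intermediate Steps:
O(G) = G**2 + 4*G
T = -7 (T = -1 - 6 = -7)
R(Q) = -7 + Q (R(Q) = (0*(4 + 0) - 7) + Q = (0*4 - 7) + Q = (0 - 7) + Q = -7 + Q)
X = -2039/4 (X = -7/4 + ((-7 - 5) - 1*496) = -7/4 + (-12 - 496) = -7/4 - 508 = -2039/4 ≈ -509.75)
-B(X) = -1*(-880) = 880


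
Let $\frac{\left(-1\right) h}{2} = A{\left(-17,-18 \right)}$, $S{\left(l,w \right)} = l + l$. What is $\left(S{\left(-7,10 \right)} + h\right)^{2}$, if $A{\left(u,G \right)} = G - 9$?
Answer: $1600$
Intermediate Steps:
$S{\left(l,w \right)} = 2 l$
$A{\left(u,G \right)} = -9 + G$
$h = 54$ ($h = - 2 \left(-9 - 18\right) = \left(-2\right) \left(-27\right) = 54$)
$\left(S{\left(-7,10 \right)} + h\right)^{2} = \left(2 \left(-7\right) + 54\right)^{2} = \left(-14 + 54\right)^{2} = 40^{2} = 1600$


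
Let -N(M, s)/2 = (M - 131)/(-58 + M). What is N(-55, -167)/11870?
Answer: -186/670655 ≈ -0.00027734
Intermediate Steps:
N(M, s) = -2*(-131 + M)/(-58 + M) (N(M, s) = -2*(M - 131)/(-58 + M) = -2*(-131 + M)/(-58 + M))
N(-55, -167)/11870 = (2*(131 - 1*(-55))/(-58 - 55))/11870 = (2*(131 + 55)/(-113))*(1/11870) = (2*(-1/113)*186)*(1/11870) = -372/113*1/11870 = -186/670655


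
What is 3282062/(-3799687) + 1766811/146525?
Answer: 6232424653607/556749137675 ≈ 11.194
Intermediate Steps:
3282062/(-3799687) + 1766811/146525 = 3282062*(-1/3799687) + 1766811*(1/146525) = -3282062/3799687 + 1766811/146525 = 6232424653607/556749137675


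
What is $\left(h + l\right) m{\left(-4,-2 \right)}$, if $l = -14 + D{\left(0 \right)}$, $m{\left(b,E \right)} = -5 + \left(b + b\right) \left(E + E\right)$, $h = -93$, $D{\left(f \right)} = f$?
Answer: $-2889$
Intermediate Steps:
$m{\left(b,E \right)} = -5 + 4 E b$ ($m{\left(b,E \right)} = -5 + 2 b 2 E = -5 + 4 E b$)
$l = -14$ ($l = -14 + 0 = -14$)
$\left(h + l\right) m{\left(-4,-2 \right)} = \left(-93 - 14\right) \left(-5 + 4 \left(-2\right) \left(-4\right)\right) = - 107 \left(-5 + 32\right) = \left(-107\right) 27 = -2889$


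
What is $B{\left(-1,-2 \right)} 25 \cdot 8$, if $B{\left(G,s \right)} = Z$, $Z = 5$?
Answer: $1000$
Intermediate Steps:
$B{\left(G,s \right)} = 5$
$B{\left(-1,-2 \right)} 25 \cdot 8 = 5 \cdot 25 \cdot 8 = 125 \cdot 8 = 1000$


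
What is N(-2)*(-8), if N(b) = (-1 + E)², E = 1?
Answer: 0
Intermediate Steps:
N(b) = 0 (N(b) = (-1 + 1)² = 0² = 0)
N(-2)*(-8) = 0*(-8) = 0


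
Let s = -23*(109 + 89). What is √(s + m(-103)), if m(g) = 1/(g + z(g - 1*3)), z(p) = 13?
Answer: I*√4098610/30 ≈ 67.483*I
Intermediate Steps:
m(g) = 1/(13 + g) (m(g) = 1/(g + 13) = 1/(13 + g))
s = -4554 (s = -23*198 = -4554)
√(s + m(-103)) = √(-4554 + 1/(13 - 103)) = √(-4554 + 1/(-90)) = √(-4554 - 1/90) = √(-409861/90) = I*√4098610/30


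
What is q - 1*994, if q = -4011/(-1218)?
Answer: -57461/58 ≈ -990.71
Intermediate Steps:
q = 191/58 (q = -4011*(-1/1218) = 191/58 ≈ 3.2931)
q - 1*994 = 191/58 - 1*994 = 191/58 - 994 = -57461/58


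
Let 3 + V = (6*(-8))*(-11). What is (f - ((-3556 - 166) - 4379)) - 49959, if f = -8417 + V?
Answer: -49750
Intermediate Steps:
V = 525 (V = -3 + (6*(-8))*(-11) = -3 - 48*(-11) = -3 + 528 = 525)
f = -7892 (f = -8417 + 525 = -7892)
(f - ((-3556 - 166) - 4379)) - 49959 = (-7892 - ((-3556 - 166) - 4379)) - 49959 = (-7892 - (-3722 - 4379)) - 49959 = (-7892 - 1*(-8101)) - 49959 = (-7892 + 8101) - 49959 = 209 - 49959 = -49750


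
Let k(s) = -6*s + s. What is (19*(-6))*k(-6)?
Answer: -3420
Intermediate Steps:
k(s) = -5*s
(19*(-6))*k(-6) = (19*(-6))*(-5*(-6)) = -114*30 = -3420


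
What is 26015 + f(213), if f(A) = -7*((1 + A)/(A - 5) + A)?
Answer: 2549747/104 ≈ 24517.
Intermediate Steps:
f(A) = -7*A - 7*(1 + A)/(-5 + A) (f(A) = -7*((1 + A)/(-5 + A) + A) = -7*(A + (1 + A)/(-5 + A)) = -7*A - 7*(1 + A)/(-5 + A))
26015 + f(213) = 26015 + 7*(-1 - 1*213**2 + 4*213)/(-5 + 213) = 26015 + 7*(-1 - 1*45369 + 852)/208 = 26015 + 7*(1/208)*(-1 - 45369 + 852) = 26015 + 7*(1/208)*(-44518) = 26015 - 155813/104 = 2549747/104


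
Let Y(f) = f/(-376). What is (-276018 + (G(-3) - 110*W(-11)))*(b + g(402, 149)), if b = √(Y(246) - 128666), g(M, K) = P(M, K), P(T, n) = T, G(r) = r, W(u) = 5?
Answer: -111181542 - 8573701*I*√1183037/94 ≈ -1.1118e+8 - 9.9206e+7*I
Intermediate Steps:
Y(f) = -f/376 (Y(f) = f*(-1/376) = -f/376)
g(M, K) = M
b = 31*I*√1183037/94 (b = √(-1/376*246 - 128666) = √(-123/188 - 128666) = √(-24189331/188) = 31*I*√1183037/94 ≈ 358.7*I)
(-276018 + (G(-3) - 110*W(-11)))*(b + g(402, 149)) = (-276018 + (-3 - 110*5))*(31*I*√1183037/94 + 402) = (-276018 + (-3 - 550))*(402 + 31*I*√1183037/94) = (-276018 - 553)*(402 + 31*I*√1183037/94) = -276571*(402 + 31*I*√1183037/94) = -111181542 - 8573701*I*√1183037/94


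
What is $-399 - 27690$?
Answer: $-28089$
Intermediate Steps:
$-399 - 27690 = -28089$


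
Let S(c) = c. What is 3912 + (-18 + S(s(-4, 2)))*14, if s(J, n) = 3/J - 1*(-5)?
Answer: 7439/2 ≈ 3719.5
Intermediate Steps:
s(J, n) = 5 + 3/J (s(J, n) = 3/J + 5 = 5 + 3/J)
3912 + (-18 + S(s(-4, 2)))*14 = 3912 + (-18 + (5 + 3/(-4)))*14 = 3912 + (-18 + (5 + 3*(-¼)))*14 = 3912 + (-18 + (5 - ¾))*14 = 3912 + (-18 + 17/4)*14 = 3912 - 55/4*14 = 3912 - 385/2 = 7439/2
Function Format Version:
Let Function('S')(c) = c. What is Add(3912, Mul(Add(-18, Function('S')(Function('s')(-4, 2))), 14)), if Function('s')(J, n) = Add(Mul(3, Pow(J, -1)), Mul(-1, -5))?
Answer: Rational(7439, 2) ≈ 3719.5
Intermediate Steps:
Function('s')(J, n) = Add(5, Mul(3, Pow(J, -1))) (Function('s')(J, n) = Add(Mul(3, Pow(J, -1)), 5) = Add(5, Mul(3, Pow(J, -1))))
Add(3912, Mul(Add(-18, Function('S')(Function('s')(-4, 2))), 14)) = Add(3912, Mul(Add(-18, Add(5, Mul(3, Pow(-4, -1)))), 14)) = Add(3912, Mul(Add(-18, Add(5, Mul(3, Rational(-1, 4)))), 14)) = Add(3912, Mul(Add(-18, Add(5, Rational(-3, 4))), 14)) = Add(3912, Mul(Add(-18, Rational(17, 4)), 14)) = Add(3912, Mul(Rational(-55, 4), 14)) = Add(3912, Rational(-385, 2)) = Rational(7439, 2)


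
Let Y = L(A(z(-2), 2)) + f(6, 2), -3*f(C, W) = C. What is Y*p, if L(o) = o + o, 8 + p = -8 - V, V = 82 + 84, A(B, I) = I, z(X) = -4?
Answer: -364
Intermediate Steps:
f(C, W) = -C/3
V = 166
p = -182 (p = -8 + (-8 - 1*166) = -8 + (-8 - 166) = -8 - 174 = -182)
L(o) = 2*o
Y = 2 (Y = 2*2 - ⅓*6 = 4 - 2 = 2)
Y*p = 2*(-182) = -364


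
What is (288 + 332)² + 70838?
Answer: 455238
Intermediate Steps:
(288 + 332)² + 70838 = 620² + 70838 = 384400 + 70838 = 455238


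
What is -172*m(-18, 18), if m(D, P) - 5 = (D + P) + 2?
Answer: -1204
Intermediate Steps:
m(D, P) = 7 + D + P (m(D, P) = 5 + ((D + P) + 2) = 5 + (2 + D + P) = 7 + D + P)
-172*m(-18, 18) = -172*(7 - 18 + 18) = -172*7 = -1204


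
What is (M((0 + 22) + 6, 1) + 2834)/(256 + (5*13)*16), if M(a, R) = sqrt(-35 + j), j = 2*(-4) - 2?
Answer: 1417/648 + I*sqrt(5)/432 ≈ 2.1867 + 0.0051761*I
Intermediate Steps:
j = -10 (j = -8 - 2 = -10)
M(a, R) = 3*I*sqrt(5) (M(a, R) = sqrt(-35 - 10) = sqrt(-45) = 3*I*sqrt(5))
(M((0 + 22) + 6, 1) + 2834)/(256 + (5*13)*16) = (3*I*sqrt(5) + 2834)/(256 + (5*13)*16) = (2834 + 3*I*sqrt(5))/(256 + 65*16) = (2834 + 3*I*sqrt(5))/(256 + 1040) = (2834 + 3*I*sqrt(5))/1296 = (2834 + 3*I*sqrt(5))*(1/1296) = 1417/648 + I*sqrt(5)/432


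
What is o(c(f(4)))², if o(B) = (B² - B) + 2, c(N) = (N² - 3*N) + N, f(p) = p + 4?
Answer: 5098564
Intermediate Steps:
f(p) = 4 + p
c(N) = N² - 2*N
o(B) = 2 + B² - B
o(c(f(4)))² = (2 + ((4 + 4)*(-2 + (4 + 4)))² - (4 + 4)*(-2 + (4 + 4)))² = (2 + (8*(-2 + 8))² - 8*(-2 + 8))² = (2 + (8*6)² - 8*6)² = (2 + 48² - 1*48)² = (2 + 2304 - 48)² = 2258² = 5098564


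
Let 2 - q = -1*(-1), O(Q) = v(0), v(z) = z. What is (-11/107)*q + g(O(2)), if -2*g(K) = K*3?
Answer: -11/107 ≈ -0.10280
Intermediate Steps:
O(Q) = 0
q = 1 (q = 2 - (-1)*(-1) = 2 - 1*1 = 2 - 1 = 1)
g(K) = -3*K/2 (g(K) = -K*3/2 = -3*K/2)
(-11/107)*q + g(O(2)) = -11/107*1 - 3/2*0 = -11*1/107*1 + 0 = -11/107*1 + 0 = -11/107 + 0 = -11/107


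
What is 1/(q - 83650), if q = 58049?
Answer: -1/25601 ≈ -3.9061e-5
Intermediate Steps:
1/(q - 83650) = 1/(58049 - 83650) = 1/(-25601) = -1/25601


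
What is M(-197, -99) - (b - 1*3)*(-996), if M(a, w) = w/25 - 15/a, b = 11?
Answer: 39223272/4925 ≈ 7964.1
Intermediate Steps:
M(a, w) = -15/a + w/25 (M(a, w) = w*(1/25) - 15/a = w/25 - 15/a = -15/a + w/25)
M(-197, -99) - (b - 1*3)*(-996) = (-15/(-197) + (1/25)*(-99)) - (11 - 1*3)*(-996) = (-15*(-1/197) - 99/25) - (11 - 3)*(-996) = (15/197 - 99/25) - 8*(-996) = -19128/4925 - 1*(-7968) = -19128/4925 + 7968 = 39223272/4925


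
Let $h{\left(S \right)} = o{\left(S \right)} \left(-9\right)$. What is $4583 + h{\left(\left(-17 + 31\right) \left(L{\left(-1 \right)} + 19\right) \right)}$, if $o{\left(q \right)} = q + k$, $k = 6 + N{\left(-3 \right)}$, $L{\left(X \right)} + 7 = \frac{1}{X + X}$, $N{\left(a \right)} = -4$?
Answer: $3116$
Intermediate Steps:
$L{\left(X \right)} = -7 + \frac{1}{2 X}$ ($L{\left(X \right)} = -7 + \frac{1}{X + X} = -7 + \frac{1}{2 X}$)
$k = 2$ ($k = 6 - 4 = 2$)
$o{\left(q \right)} = 2 + q$ ($o{\left(q \right)} = q + 2 = 2 + q$)
$h{\left(S \right)} = -18 - 9 S$ ($h{\left(S \right)} = \left(2 + S\right) \left(-9\right) = -18 - 9 S$)
$4583 + h{\left(\left(-17 + 31\right) \left(L{\left(-1 \right)} + 19\right) \right)} = 4583 - \left(18 + 9 \left(-17 + 31\right) \left(\left(-7 + \frac{1}{2 \left(-1\right)}\right) + 19\right)\right) = 4583 - \left(18 + 9 \cdot 14 \left(\left(-7 + \frac{1}{2} \left(-1\right)\right) + 19\right)\right) = 4583 - \left(18 + 9 \cdot 14 \left(\left(-7 - \frac{1}{2}\right) + 19\right)\right) = 4583 - \left(18 + 9 \cdot 14 \left(- \frac{15}{2} + 19\right)\right) = 4583 - \left(18 + 9 \cdot 14 \cdot \frac{23}{2}\right) = 4583 - 1467 = 3116$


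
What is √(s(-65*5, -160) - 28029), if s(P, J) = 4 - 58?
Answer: I*√28083 ≈ 167.58*I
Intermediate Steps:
s(P, J) = -54
√(s(-65*5, -160) - 28029) = √(-54 - 28029) = √(-28083) = I*√28083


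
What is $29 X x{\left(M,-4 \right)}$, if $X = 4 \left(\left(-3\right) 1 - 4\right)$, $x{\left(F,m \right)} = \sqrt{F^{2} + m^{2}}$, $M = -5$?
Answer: $- 812 \sqrt{41} \approx -5199.3$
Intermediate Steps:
$X = -28$ ($X = 4 \left(-3 - 4\right) = 4 \left(-7\right) = -28$)
$29 X x{\left(M,-4 \right)} = 29 \left(-28\right) \sqrt{\left(-5\right)^{2} + \left(-4\right)^{2}} = - 812 \sqrt{25 + 16} = - 812 \sqrt{41}$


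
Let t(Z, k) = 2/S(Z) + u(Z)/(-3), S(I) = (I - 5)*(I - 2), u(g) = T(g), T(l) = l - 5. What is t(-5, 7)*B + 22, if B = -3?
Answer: 417/35 ≈ 11.914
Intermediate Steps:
T(l) = -5 + l
u(g) = -5 + g
S(I) = (-5 + I)*(-2 + I)
t(Z, k) = 5/3 + 2/(10 + Z² - 7*Z) - Z/3 (t(Z, k) = 2/(10 + Z² - 7*Z) + (-5 + Z)/(-3) = 2/(10 + Z² - 7*Z) + (-5 + Z)*(-⅓) = 2/(10 + Z² - 7*Z) + (5/3 - Z/3) = 5/3 + 2/(10 + Z² - 7*Z) - Z/3)
t(-5, 7)*B + 22 = ((6 + (5 - 1*(-5))*(10 + (-5)² - 7*(-5)))/(3*(10 + (-5)² - 7*(-5))))*(-3) + 22 = ((6 + (5 + 5)*(10 + 25 + 35))/(3*(10 + 25 + 35)))*(-3) + 22 = ((⅓)*(6 + 10*70)/70)*(-3) + 22 = ((⅓)*(1/70)*(6 + 700))*(-3) + 22 = ((⅓)*(1/70)*706)*(-3) + 22 = (353/105)*(-3) + 22 = -353/35 + 22 = 417/35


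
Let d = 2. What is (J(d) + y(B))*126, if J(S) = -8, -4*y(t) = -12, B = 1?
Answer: -630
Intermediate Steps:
y(t) = 3 (y(t) = -¼*(-12) = 3)
(J(d) + y(B))*126 = (-8 + 3)*126 = -5*126 = -630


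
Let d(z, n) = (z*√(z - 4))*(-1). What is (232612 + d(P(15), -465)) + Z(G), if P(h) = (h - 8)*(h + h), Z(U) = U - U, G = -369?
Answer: 232612 - 210*√206 ≈ 2.2960e+5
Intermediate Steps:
Z(U) = 0
P(h) = 2*h*(-8 + h) (P(h) = (-8 + h)*(2*h) = 2*h*(-8 + h))
d(z, n) = -z*√(-4 + z) (d(z, n) = (z*√(-4 + z))*(-1) = -z*√(-4 + z))
(232612 + d(P(15), -465)) + Z(G) = (232612 - 2*15*(-8 + 15)*√(-4 + 2*15*(-8 + 15))) + 0 = (232612 - 2*15*7*√(-4 + 2*15*7)) + 0 = (232612 - 1*210*√(-4 + 210)) + 0 = (232612 - 1*210*√206) + 0 = (232612 - 210*√206) + 0 = 232612 - 210*√206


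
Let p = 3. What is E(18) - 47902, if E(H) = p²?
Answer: -47893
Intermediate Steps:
E(H) = 9 (E(H) = 3² = 9)
E(18) - 47902 = 9 - 47902 = -47893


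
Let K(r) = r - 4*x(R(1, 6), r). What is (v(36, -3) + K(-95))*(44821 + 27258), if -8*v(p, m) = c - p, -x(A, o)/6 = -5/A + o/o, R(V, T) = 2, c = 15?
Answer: -74025133/8 ≈ -9.2531e+6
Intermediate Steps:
x(A, o) = -6 + 30/A (x(A, o) = -6*(-5/A + o/o) = -6*(-5/A + 1) = -6*(1 - 5/A) = -6 + 30/A)
v(p, m) = -15/8 + p/8 (v(p, m) = -(15 - p)/8 = -15/8 + p/8)
K(r) = -36 + r (K(r) = r - 4*(-6 + 30/2) = r - 4*(-6 + 30*(1/2)) = r - 4*(-6 + 15) = r - 4*9 = r - 36 = -36 + r)
(v(36, -3) + K(-95))*(44821 + 27258) = ((-15/8 + (1/8)*36) + (-36 - 95))*(44821 + 27258) = ((-15/8 + 9/2) - 131)*72079 = (21/8 - 131)*72079 = -1027/8*72079 = -74025133/8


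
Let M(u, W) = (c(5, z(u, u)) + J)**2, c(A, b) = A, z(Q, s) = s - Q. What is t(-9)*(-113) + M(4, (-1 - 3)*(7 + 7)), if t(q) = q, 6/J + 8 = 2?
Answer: 1033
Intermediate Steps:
J = -1 (J = 6/(-8 + 2) = 6/(-6) = 6*(-1/6) = -1)
M(u, W) = 16 (M(u, W) = (5 - 1)**2 = 4**2 = 16)
t(-9)*(-113) + M(4, (-1 - 3)*(7 + 7)) = -9*(-113) + 16 = 1017 + 16 = 1033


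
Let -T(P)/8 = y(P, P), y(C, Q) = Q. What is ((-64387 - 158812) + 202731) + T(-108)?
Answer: -19604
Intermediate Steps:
T(P) = -8*P
((-64387 - 158812) + 202731) + T(-108) = ((-64387 - 158812) + 202731) - 8*(-108) = (-223199 + 202731) + 864 = -20468 + 864 = -19604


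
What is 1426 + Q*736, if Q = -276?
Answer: -201710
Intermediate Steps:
1426 + Q*736 = 1426 - 276*736 = 1426 - 203136 = -201710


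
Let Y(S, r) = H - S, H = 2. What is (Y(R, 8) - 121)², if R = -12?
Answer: 11449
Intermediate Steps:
Y(S, r) = 2 - S
(Y(R, 8) - 121)² = ((2 - 1*(-12)) - 121)² = ((2 + 12) - 121)² = (14 - 121)² = (-107)² = 11449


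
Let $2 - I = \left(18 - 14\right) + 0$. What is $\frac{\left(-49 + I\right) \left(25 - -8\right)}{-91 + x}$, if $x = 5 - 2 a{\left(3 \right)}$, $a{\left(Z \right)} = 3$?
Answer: $\frac{1683}{92} \approx 18.293$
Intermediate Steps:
$I = -2$ ($I = 2 - \left(\left(18 - 14\right) + 0\right) = 2 - \left(4 + 0\right) = 2 - 4 = -2$)
$x = -1$ ($x = 5 - 6 = -1$)
$\frac{\left(-49 + I\right) \left(25 - -8\right)}{-91 + x} = \frac{\left(-49 - 2\right) \left(25 - -8\right)}{-91 - 1} = \frac{\left(-51\right) \left(25 + 8\right)}{-92} = \left(-51\right) 33 \left(- \frac{1}{92}\right) = \left(-1683\right) \left(- \frac{1}{92}\right) = \frac{1683}{92}$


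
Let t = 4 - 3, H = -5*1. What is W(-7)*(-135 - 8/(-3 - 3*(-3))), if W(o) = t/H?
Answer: 409/15 ≈ 27.267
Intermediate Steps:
H = -5
t = 1
W(o) = -1/5 (W(o) = 1/(-5) = 1*(-1/5) = -1/5)
W(-7)*(-135 - 8/(-3 - 3*(-3))) = -(-135 - 8/(-3 - 3*(-3)))/5 = -(-135 - 8/(-3 + 9))/5 = -(-135 - 8/6)/5 = -(-135 - 8*1/6)/5 = -(-135 - 4/3)/5 = -1/5*(-409/3) = 409/15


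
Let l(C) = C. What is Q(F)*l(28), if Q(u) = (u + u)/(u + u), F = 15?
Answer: 28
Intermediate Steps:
Q(u) = 1 (Q(u) = (2*u)/((2*u)) = (2*u)*(1/(2*u)) = 1)
Q(F)*l(28) = 1*28 = 28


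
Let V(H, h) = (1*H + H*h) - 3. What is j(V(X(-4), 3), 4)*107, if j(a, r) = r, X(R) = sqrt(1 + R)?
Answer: 428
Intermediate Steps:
V(H, h) = -3 + H + H*h (V(H, h) = (H + H*h) - 3 = -3 + H + H*h)
j(V(X(-4), 3), 4)*107 = 4*107 = 428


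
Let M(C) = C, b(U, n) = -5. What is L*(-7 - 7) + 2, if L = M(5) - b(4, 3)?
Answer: -138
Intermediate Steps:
L = 10 (L = 5 - 1*(-5) = 5 + 5 = 10)
L*(-7 - 7) + 2 = 10*(-7 - 7) + 2 = 10*(-14) + 2 = -140 + 2 = -138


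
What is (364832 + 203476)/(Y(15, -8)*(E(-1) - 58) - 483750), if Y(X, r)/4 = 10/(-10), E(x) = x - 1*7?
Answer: -94718/80581 ≈ -1.1754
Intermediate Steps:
E(x) = -7 + x (E(x) = x - 7 = -7 + x)
Y(X, r) = -4 (Y(X, r) = 4*(10/(-10)) = 4*(10*(-⅒)) = 4*(-1) = -4)
(364832 + 203476)/(Y(15, -8)*(E(-1) - 58) - 483750) = (364832 + 203476)/(-4*((-7 - 1) - 58) - 483750) = 568308/(-4*(-8 - 58) - 483750) = 568308/(-4*(-66) - 483750) = 568308/(264 - 483750) = 568308/(-483486) = 568308*(-1/483486) = -94718/80581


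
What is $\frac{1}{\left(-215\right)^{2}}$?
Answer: $\frac{1}{46225} \approx 2.1633 \cdot 10^{-5}$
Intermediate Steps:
$\frac{1}{\left(-215\right)^{2}} = \frac{1}{46225}$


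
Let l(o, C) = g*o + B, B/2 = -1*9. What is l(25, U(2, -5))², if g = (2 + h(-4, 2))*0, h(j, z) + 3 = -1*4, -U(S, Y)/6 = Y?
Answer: 324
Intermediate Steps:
U(S, Y) = -6*Y
h(j, z) = -7 (h(j, z) = -3 - 1*4 = -3 - 4 = -7)
g = 0 (g = (2 - 7)*0 = -5*0 = 0)
B = -18 (B = 2*(-1*9) = 2*(-9) = -18)
l(o, C) = -18 (l(o, C) = 0*o - 18 = 0 - 18 = -18)
l(25, U(2, -5))² = (-18)² = 324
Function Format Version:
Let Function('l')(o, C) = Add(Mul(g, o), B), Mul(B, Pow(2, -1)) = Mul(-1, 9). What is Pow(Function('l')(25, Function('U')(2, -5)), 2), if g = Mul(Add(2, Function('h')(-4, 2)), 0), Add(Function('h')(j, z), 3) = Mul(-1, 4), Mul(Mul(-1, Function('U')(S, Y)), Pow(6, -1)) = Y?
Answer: 324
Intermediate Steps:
Function('U')(S, Y) = Mul(-6, Y)
Function('h')(j, z) = -7 (Function('h')(j, z) = Add(-3, Mul(-1, 4)) = Add(-3, -4) = -7)
g = 0 (g = Mul(Add(2, -7), 0) = Mul(-5, 0) = 0)
B = -18 (B = Mul(2, Mul(-1, 9)) = Mul(2, -9) = -18)
Function('l')(o, C) = -18 (Function('l')(o, C) = Add(Mul(0, o), -18) = Add(0, -18) = -18)
Pow(Function('l')(25, Function('U')(2, -5)), 2) = Pow(-18, 2) = 324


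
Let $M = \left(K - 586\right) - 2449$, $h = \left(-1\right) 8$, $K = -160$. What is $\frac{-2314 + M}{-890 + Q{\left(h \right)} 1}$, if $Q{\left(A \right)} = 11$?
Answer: $\frac{5509}{879} \approx 6.2673$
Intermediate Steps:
$h = -8$
$M = -3195$ ($M = \left(-160 - 586\right) - 2449 = -746 - 2449 = -3195$)
$\frac{-2314 + M}{-890 + Q{\left(h \right)} 1} = \frac{-2314 - 3195}{-890 + 11 \cdot 1} = - \frac{5509}{-890 + 11} = - \frac{5509}{-879} = \left(-5509\right) \left(- \frac{1}{879}\right) = \frac{5509}{879}$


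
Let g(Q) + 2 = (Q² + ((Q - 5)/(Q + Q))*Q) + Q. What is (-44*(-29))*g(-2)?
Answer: -4466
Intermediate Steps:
g(Q) = -9/2 + Q² + 3*Q/2 (g(Q) = -2 + ((Q² + ((Q - 5)/(Q + Q))*Q) + Q) = -2 + ((Q² + ((-5 + Q)/((2*Q)))*Q) + Q) = -2 + ((Q² + ((-5 + Q)*(1/(2*Q)))*Q) + Q) = -2 + ((Q² + ((-5 + Q)/(2*Q))*Q) + Q) = -2 + ((Q² + (-5/2 + Q/2)) + Q) = -2 + ((-5/2 + Q² + Q/2) + Q) = -2 + (-5/2 + Q² + 3*Q/2) = -9/2 + Q² + 3*Q/2)
(-44*(-29))*g(-2) = (-44*(-29))*(-9/2 + (-2)² + (3/2)*(-2)) = 1276*(-9/2 + 4 - 3) = 1276*(-7/2) = -4466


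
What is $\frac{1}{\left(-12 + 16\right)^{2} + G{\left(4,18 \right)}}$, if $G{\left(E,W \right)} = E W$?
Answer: $\frac{1}{88} \approx 0.011364$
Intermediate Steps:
$\frac{1}{\left(-12 + 16\right)^{2} + G{\left(4,18 \right)}} = \frac{1}{\left(-12 + 16\right)^{2} + 4 \cdot 18} = \frac{1}{4^{2} + 72} = \frac{1}{16 + 72} = \frac{1}{88}$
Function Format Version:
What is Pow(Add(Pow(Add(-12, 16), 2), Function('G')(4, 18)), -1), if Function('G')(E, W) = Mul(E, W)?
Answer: Rational(1, 88) ≈ 0.011364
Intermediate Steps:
Pow(Add(Pow(Add(-12, 16), 2), Function('G')(4, 18)), -1) = Pow(Add(Pow(Add(-12, 16), 2), Mul(4, 18)), -1) = Pow(Add(Pow(4, 2), 72), -1) = Pow(Add(16, 72), -1) = Pow(88, -1) = Rational(1, 88)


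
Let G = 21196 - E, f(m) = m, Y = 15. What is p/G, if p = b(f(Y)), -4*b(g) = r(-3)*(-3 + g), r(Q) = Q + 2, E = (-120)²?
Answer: 3/6796 ≈ 0.00044144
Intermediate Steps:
E = 14400
r(Q) = 2 + Q
b(g) = -¾ + g/4 (b(g) = -(2 - 3)*(-3 + g)/4 = -(-1)*(-3 + g)/4 = -(3 - g)/4 = -¾ + g/4)
p = 3 (p = -¾ + (¼)*15 = -¾ + 15/4 = 3)
G = 6796 (G = 21196 - 1*14400 = 21196 - 14400 = 6796)
p/G = 3/6796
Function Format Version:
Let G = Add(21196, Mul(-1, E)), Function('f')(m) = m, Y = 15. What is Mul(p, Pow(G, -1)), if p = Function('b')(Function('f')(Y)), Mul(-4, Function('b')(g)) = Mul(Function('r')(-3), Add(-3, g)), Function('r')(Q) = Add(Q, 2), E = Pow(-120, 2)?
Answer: Rational(3, 6796) ≈ 0.00044144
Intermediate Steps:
E = 14400
Function('r')(Q) = Add(2, Q)
Function('b')(g) = Add(Rational(-3, 4), Mul(Rational(1, 4), g)) (Function('b')(g) = Mul(Rational(-1, 4), Mul(Add(2, -3), Add(-3, g))) = Mul(Rational(-1, 4), Mul(-1, Add(-3, g))) = Mul(Rational(-1, 4), Add(3, Mul(-1, g))) = Add(Rational(-3, 4), Mul(Rational(1, 4), g)))
p = 3 (p = Add(Rational(-3, 4), Mul(Rational(1, 4), 15)) = Add(Rational(-3, 4), Rational(15, 4)) = 3)
G = 6796 (G = Add(21196, Mul(-1, 14400)) = Add(21196, -14400) = 6796)
Mul(p, Pow(G, -1)) = Mul(3, Pow(6796, -1)) = Mul(3, Rational(1, 6796)) = Rational(3, 6796)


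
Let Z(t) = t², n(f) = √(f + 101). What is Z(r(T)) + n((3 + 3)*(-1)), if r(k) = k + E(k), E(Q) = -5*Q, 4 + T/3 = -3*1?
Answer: 7056 + √95 ≈ 7065.8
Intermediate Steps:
n(f) = √(101 + f)
T = -21 (T = -12 + 3*(-3*1) = -12 + 3*(-3) = -12 - 9 = -21)
r(k) = -4*k (r(k) = k - 5*k = -4*k)
Z(r(T)) + n((3 + 3)*(-1)) = (-4*(-21))² + √(101 + (3 + 3)*(-1)) = 84² + √(101 + 6*(-1)) = 7056 + √(101 - 6) = 7056 + √95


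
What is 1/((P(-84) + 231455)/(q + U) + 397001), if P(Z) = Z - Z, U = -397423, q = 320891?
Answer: 76532/30383049077 ≈ 2.5189e-6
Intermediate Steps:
P(Z) = 0
1/((P(-84) + 231455)/(q + U) + 397001) = 1/((0 + 231455)/(320891 - 397423) + 397001) = 1/(231455/(-76532) + 397001) = 1/(231455*(-1/76532) + 397001) = 1/(-231455/76532 + 397001) = 1/(30383049077/76532) = 76532/30383049077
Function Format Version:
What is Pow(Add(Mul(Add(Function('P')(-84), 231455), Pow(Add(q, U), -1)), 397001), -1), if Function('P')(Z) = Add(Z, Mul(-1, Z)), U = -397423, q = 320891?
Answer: Rational(76532, 30383049077) ≈ 2.5189e-6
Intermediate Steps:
Function('P')(Z) = 0
Pow(Add(Mul(Add(Function('P')(-84), 231455), Pow(Add(q, U), -1)), 397001), -1) = Pow(Add(Mul(Add(0, 231455), Pow(Add(320891, -397423), -1)), 397001), -1) = Pow(Add(Mul(231455, Pow(-76532, -1)), 397001), -1) = Pow(Add(Mul(231455, Rational(-1, 76532)), 397001), -1) = Pow(Add(Rational(-231455, 76532), 397001), -1) = Pow(Rational(30383049077, 76532), -1) = Rational(76532, 30383049077)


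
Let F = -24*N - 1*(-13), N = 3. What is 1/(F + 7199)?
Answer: 1/7140 ≈ 0.00014006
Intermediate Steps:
F = -59 (F = -24*3 - 1*(-13) = -72 + 13 = -59)
1/(F + 7199) = 1/(-59 + 7199) = 1/7140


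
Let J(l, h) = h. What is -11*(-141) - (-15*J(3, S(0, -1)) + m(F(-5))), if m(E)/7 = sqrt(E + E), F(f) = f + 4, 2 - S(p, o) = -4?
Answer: 1641 - 7*I*sqrt(2) ≈ 1641.0 - 9.8995*I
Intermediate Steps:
S(p, o) = 6 (S(p, o) = 2 - 1*(-4) = 2 + 4 = 6)
F(f) = 4 + f
m(E) = 7*sqrt(2)*sqrt(E) (m(E) = 7*sqrt(E + E) = 7*sqrt(2*E) = 7*(sqrt(2)*sqrt(E)) = 7*sqrt(2)*sqrt(E))
-11*(-141) - (-15*J(3, S(0, -1)) + m(F(-5))) = -11*(-141) - (-15*6 + 7*sqrt(2)*sqrt(4 - 5)) = 1551 - (-90 + 7*sqrt(2)*sqrt(-1)) = 1551 - (-90 + 7*sqrt(2)*I) = 1551 - (-90 + 7*I*sqrt(2)) = 1551 + (90 - 7*I*sqrt(2)) = 1641 - 7*I*sqrt(2)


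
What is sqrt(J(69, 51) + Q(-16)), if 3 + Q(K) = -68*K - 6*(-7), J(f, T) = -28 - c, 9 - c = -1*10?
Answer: 6*sqrt(30) ≈ 32.863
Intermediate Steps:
c = 19 (c = 9 - (-1)*10 = 9 - 1*(-10) = 9 + 10 = 19)
J(f, T) = -47 (J(f, T) = -28 - 1*19 = -28 - 19 = -47)
Q(K) = 39 - 68*K (Q(K) = -3 + (-68*K - 6*(-7)) = -3 + (-68*K + 42) = -3 + (42 - 68*K) = 39 - 68*K)
sqrt(J(69, 51) + Q(-16)) = sqrt(-47 + (39 - 68*(-16))) = sqrt(-47 + (39 + 1088)) = sqrt(-47 + 1127) = sqrt(1080) = 6*sqrt(30)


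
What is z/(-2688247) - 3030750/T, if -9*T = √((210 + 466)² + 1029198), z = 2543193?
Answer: -2543193/2688247 + 13638375*√1486174/743087 ≈ 22374.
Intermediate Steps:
T = -√1486174/9 (T = -√((210 + 466)² + 1029198)/9 = -√(676² + 1029198)/9 = -√(456976 + 1029198)/9 = -√1486174/9 ≈ -135.45)
z/(-2688247) - 3030750/T = 2543193/(-2688247) - 3030750*(-9*√1486174/1486174) = 2543193*(-1/2688247) - (-13638375)*√1486174/743087 = -2543193/2688247 + 13638375*√1486174/743087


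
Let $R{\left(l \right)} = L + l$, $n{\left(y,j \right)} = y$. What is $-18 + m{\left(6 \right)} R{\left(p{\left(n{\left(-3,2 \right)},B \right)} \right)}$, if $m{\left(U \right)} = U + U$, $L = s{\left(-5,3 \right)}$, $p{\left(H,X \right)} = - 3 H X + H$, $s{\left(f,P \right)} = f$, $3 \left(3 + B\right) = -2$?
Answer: $-510$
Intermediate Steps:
$B = - \frac{11}{3}$ ($B = -3 + \frac{1}{3} \left(-2\right) = -3 - \frac{2}{3} = - \frac{11}{3} \approx -3.6667$)
$p{\left(H,X \right)} = H - 3 H X$ ($p{\left(H,X \right)} = - 3 H X + H = H - 3 H X$)
$L = -5$
$m{\left(U \right)} = 2 U$
$R{\left(l \right)} = -5 + l$
$-18 + m{\left(6 \right)} R{\left(p{\left(n{\left(-3,2 \right)},B \right)} \right)} = -18 + 2 \cdot 6 \left(-5 - 3 \left(1 - -11\right)\right) = -18 + 12 \left(-5 - 3 \left(1 + 11\right)\right) = -18 + 12 \left(-5 - 36\right) = -18 + 12 \left(-41\right) = -18 - 492 = -510$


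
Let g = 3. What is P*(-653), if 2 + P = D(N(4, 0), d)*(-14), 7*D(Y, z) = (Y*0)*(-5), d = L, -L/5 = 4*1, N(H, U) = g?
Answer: 1306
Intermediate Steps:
N(H, U) = 3
L = -20 ≈ -20.000
d = -20
D(Y, z) = 0 (D(Y, z) = ((Y*0)*(-5))/7 = (0*(-5))/7 = (1/7)*0 = 0)
P = -2 (P = -2 + 0*(-14) = -2 + 0 = -2)
P*(-653) = -2*(-653) = 1306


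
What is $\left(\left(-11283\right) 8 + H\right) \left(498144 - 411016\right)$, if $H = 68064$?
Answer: $-1934241600$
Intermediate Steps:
$\left(\left(-11283\right) 8 + H\right) \left(498144 - 411016\right) = \left(\left(-11283\right) 8 + 68064\right) \left(498144 - 411016\right) = \left(-90264 + 68064\right) 87128 = \left(-22200\right) 87128 = -1934241600$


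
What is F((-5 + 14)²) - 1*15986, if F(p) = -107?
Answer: -16093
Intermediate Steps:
F((-5 + 14)²) - 1*15986 = -107 - 1*15986 = -107 - 15986 = -16093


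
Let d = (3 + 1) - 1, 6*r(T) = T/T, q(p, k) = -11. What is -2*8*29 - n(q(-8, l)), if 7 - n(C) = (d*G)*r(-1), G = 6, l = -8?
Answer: -468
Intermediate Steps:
r(T) = ⅙ (r(T) = (T/T)/6 = (⅙)*1 = ⅙)
d = 3 (d = 4 - 1 = 3)
n(C) = 4 (n(C) = 7 - 3*6/6 = 7 - 18/6 = 7 - 1*3 = 7 - 3 = 4)
-2*8*29 - n(q(-8, l)) = -2*8*29 - 1*4 = -16*29 - 4 = -464 - 4 = -468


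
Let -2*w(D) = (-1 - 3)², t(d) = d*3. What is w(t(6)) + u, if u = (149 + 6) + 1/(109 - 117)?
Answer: 1175/8 ≈ 146.88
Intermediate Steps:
t(d) = 3*d
w(D) = -8 (w(D) = -(-1 - 3)²/2 = -½*(-4)² = -½*16 = -8)
u = 1239/8 (u = 155 + 1/(-8) = 155 - ⅛ = 1239/8 ≈ 154.88)
w(t(6)) + u = -8 + 1239/8 = 1175/8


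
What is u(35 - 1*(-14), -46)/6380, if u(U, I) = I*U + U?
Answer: -441/1276 ≈ -0.34561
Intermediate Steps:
u(U, I) = U + I*U
u(35 - 1*(-14), -46)/6380 = ((35 - 1*(-14))*(1 - 46))/6380 = ((35 + 14)*(-45))*(1/6380) = (49*(-45))*(1/6380) = -2205*1/6380 = -441/1276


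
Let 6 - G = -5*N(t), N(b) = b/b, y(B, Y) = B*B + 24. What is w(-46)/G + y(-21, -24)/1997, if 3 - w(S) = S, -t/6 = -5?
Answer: 102968/21967 ≈ 4.6874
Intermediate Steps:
t = 30 (t = -6*(-5) = 30)
y(B, Y) = 24 + B² (y(B, Y) = B² + 24 = 24 + B²)
w(S) = 3 - S
N(b) = 1
G = 11 (G = 6 - (-5) = 6 - 1*(-5) = 6 + 5 = 11)
w(-46)/G + y(-21, -24)/1997 = (3 - 1*(-46))/11 + (24 + (-21)²)/1997 = (3 + 46)*(1/11) + (24 + 441)*(1/1997) = 49*(1/11) + 465*(1/1997) = 49/11 + 465/1997 = 102968/21967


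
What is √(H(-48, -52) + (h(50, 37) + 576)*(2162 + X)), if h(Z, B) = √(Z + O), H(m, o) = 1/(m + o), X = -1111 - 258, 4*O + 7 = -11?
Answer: √(45676799 + 39650*√182)/10 ≈ 679.79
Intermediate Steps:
O = -9/2 (O = -7/4 + (¼)*(-11) = -7/4 - 11/4 = -9/2 ≈ -4.5000)
X = -1369
h(Z, B) = √(-9/2 + Z) (h(Z, B) = √(Z - 9/2) = √(-9/2 + Z))
√(H(-48, -52) + (h(50, 37) + 576)*(2162 + X)) = √(1/(-48 - 52) + (√(-18 + 4*50)/2 + 576)*(2162 - 1369)) = √(1/(-100) + (√(-18 + 200)/2 + 576)*793) = √(-1/100 + (√182/2 + 576)*793) = √(-1/100 + (576 + √182/2)*793) = √(-1/100 + (456768 + 793*√182/2)) = √(45676799/100 + 793*√182/2)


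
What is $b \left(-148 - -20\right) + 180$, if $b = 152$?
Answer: $-19276$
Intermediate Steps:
$b \left(-148 - -20\right) + 180 = 152 \left(-148 - -20\right) + 180 = 152 \left(-148 + 20\right) + 180 = 152 \left(-128\right) + 180 = -19456 + 180 = -19276$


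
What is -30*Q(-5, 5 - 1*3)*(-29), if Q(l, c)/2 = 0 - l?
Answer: 8700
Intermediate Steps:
Q(l, c) = -2*l (Q(l, c) = 2*(0 - l) = 2*(-l) = -2*l)
-30*Q(-5, 5 - 1*3)*(-29) = -(-60)*(-5)*(-29) = -30*10*(-29) = -300*(-29) = 8700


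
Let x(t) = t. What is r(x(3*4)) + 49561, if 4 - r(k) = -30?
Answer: 49595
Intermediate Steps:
r(k) = 34 (r(k) = 4 - 1*(-30) = 4 + 30 = 34)
r(x(3*4)) + 49561 = 34 + 49561 = 49595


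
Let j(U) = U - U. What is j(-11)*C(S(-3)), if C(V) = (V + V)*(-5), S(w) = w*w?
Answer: 0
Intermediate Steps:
j(U) = 0
S(w) = w²
C(V) = -10*V (C(V) = (2*V)*(-5) = -10*V)
j(-11)*C(S(-3)) = 0*(-10*(-3)²) = 0*(-10*9) = 0*(-90) = 0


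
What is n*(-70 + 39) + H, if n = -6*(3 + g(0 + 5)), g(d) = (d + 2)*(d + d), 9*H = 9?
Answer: 13579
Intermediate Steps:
H = 1 (H = (⅑)*9 = 1)
g(d) = 2*d*(2 + d) (g(d) = (2 + d)*(2*d) = 2*d*(2 + d))
n = -438 (n = -6*(3 + 2*(0 + 5)*(2 + (0 + 5))) = -6*(3 + 2*5*(2 + 5)) = -6*(3 + 2*5*7) = -6*(3 + 70) = -6*73 = -438)
n*(-70 + 39) + H = -438*(-70 + 39) + 1 = -438*(-31) + 1 = 13578 + 1 = 13579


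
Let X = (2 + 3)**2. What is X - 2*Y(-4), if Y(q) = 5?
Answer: 15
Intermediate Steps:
X = 25 (X = 5**2 = 25)
X - 2*Y(-4) = 25 - 2*5 = 25 - 10 = 15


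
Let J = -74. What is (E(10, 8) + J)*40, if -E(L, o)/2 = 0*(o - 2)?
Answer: -2960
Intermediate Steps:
E(L, o) = 0 (E(L, o) = -0*(o - 2) = -0*(-2 + o) = -2*0 = 0)
(E(10, 8) + J)*40 = (0 - 74)*40 = -74*40 = -2960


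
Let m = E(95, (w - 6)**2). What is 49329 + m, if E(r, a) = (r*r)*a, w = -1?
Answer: 491554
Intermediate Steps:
E(r, a) = a*r**2 (E(r, a) = r**2*a = a*r**2)
m = 442225 (m = (-1 - 6)**2*95**2 = (-7)**2*9025 = 49*9025 = 442225)
49329 + m = 49329 + 442225 = 491554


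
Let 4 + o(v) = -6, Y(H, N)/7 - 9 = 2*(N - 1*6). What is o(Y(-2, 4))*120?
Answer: -1200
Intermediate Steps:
Y(H, N) = -21 + 14*N (Y(H, N) = 63 + 7*(2*(N - 1*6)) = 63 + 7*(2*(N - 6)) = 63 + 7*(2*(-6 + N)) = 63 + 7*(-12 + 2*N) = 63 + (-84 + 14*N) = -21 + 14*N)
o(v) = -10 (o(v) = -4 - 6 = -10)
o(Y(-2, 4))*120 = -10*120 = -1200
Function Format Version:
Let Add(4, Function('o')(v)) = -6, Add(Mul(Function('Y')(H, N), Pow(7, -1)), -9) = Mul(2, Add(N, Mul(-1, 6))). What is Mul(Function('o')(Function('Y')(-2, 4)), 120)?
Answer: -1200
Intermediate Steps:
Function('Y')(H, N) = Add(-21, Mul(14, N)) (Function('Y')(H, N) = Add(63, Mul(7, Mul(2, Add(N, Mul(-1, 6))))) = Add(63, Mul(7, Mul(2, Add(N, -6)))) = Add(63, Mul(7, Mul(2, Add(-6, N)))) = Add(63, Mul(7, Add(-12, Mul(2, N)))) = Add(63, Add(-84, Mul(14, N))) = Add(-21, Mul(14, N)))
Function('o')(v) = -10 (Function('o')(v) = Add(-4, -6) = -10)
Mul(Function('o')(Function('Y')(-2, 4)), 120) = Mul(-10, 120) = -1200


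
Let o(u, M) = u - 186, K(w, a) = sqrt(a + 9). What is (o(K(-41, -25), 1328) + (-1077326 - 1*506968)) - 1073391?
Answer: -2657871 + 4*I ≈ -2.6579e+6 + 4.0*I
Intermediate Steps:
K(w, a) = sqrt(9 + a)
o(u, M) = -186 + u
(o(K(-41, -25), 1328) + (-1077326 - 1*506968)) - 1073391 = ((-186 + sqrt(9 - 25)) + (-1077326 - 1*506968)) - 1073391 = ((-186 + sqrt(-16)) + (-1077326 - 506968)) - 1073391 = ((-186 + 4*I) - 1584294) - 1073391 = (-1584480 + 4*I) - 1073391 = -2657871 + 4*I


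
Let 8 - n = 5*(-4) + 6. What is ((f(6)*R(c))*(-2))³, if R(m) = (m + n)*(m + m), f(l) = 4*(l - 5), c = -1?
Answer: 37933056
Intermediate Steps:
n = 22 (n = 8 - (5*(-4) + 6) = 8 - (-20 + 6) = 8 - 1*(-14) = 8 + 14 = 22)
f(l) = -20 + 4*l (f(l) = 4*(-5 + l) = -20 + 4*l)
R(m) = 2*m*(22 + m) (R(m) = (m + 22)*(m + m) = (22 + m)*(2*m) = 2*m*(22 + m))
((f(6)*R(c))*(-2))³ = (((-20 + 4*6)*(2*(-1)*(22 - 1)))*(-2))³ = (((-20 + 24)*(2*(-1)*21))*(-2))³ = ((4*(-42))*(-2))³ = (-168*(-2))³ = 336³ = 37933056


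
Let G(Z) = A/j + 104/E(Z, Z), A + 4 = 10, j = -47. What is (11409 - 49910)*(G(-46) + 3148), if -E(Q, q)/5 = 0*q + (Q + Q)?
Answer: -655112687472/5405 ≈ -1.2120e+8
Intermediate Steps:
E(Q, q) = -10*Q (E(Q, q) = -5*(0*q + (Q + Q)) = -5*(0 + 2*Q) = -10*Q)
A = 6 (A = -4 + 10 = 6)
G(Z) = -6/47 - 52/(5*Z) (G(Z) = 6/(-47) + 104/((-10*Z)) = 6*(-1/47) + 104*(-1/(10*Z)) = -6/47 - 52/(5*Z))
(11409 - 49910)*(G(-46) + 3148) = (11409 - 49910)*((2/235)*(-1222 - 15*(-46))/(-46) + 3148) = -38501*((2/235)*(-1/46)*(-1222 + 690) + 3148) = -38501*((2/235)*(-1/46)*(-532) + 3148) = -38501*(532/5405 + 3148) = -38501*17015472/5405 = -655112687472/5405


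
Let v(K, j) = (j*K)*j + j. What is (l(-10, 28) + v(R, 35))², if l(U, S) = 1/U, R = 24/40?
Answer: 59274601/100 ≈ 5.9275e+5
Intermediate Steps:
R = ⅗ (R = 24*(1/40) = ⅗ ≈ 0.60000)
v(K, j) = j + K*j² (v(K, j) = (K*j)*j + j = K*j² + j = j + K*j²)
(l(-10, 28) + v(R, 35))² = (1/(-10) + 35*(1 + (⅗)*35))² = (-⅒ + 35*(1 + 21))² = (-⅒ + 35*22)² = (-⅒ + 770)² = (7699/10)² = 59274601/100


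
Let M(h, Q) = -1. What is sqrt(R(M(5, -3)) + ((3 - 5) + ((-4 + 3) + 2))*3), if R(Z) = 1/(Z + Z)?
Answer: I*sqrt(14)/2 ≈ 1.8708*I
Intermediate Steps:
R(Z) = 1/(2*Z)
sqrt(R(M(5, -3)) + ((3 - 5) + ((-4 + 3) + 2))*3) = sqrt((1/2)/(-1) + ((3 - 5) + ((-4 + 3) + 2))*3) = sqrt((1/2)*(-1) + (-2 + (-1 + 2))*3) = sqrt(-1/2 + (-2 + 1)*3) = sqrt(-1/2 - 1*3) = sqrt(-1/2 - 3) = sqrt(-7/2) = I*sqrt(14)/2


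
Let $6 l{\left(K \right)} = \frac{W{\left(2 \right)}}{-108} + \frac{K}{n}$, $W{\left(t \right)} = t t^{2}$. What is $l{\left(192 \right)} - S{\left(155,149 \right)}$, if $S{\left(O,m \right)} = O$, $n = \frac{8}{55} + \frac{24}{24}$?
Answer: $- \frac{72052}{567} \approx -127.08$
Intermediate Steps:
$W{\left(t \right)} = t^{3}$
$n = \frac{63}{55}$ ($n = 8 \cdot \frac{1}{55} + 24 \cdot \frac{1}{24} = \frac{8}{55} + 1 = \frac{63}{55} \approx 1.1455$)
$l{\left(K \right)} = - \frac{1}{81} + \frac{55 K}{378}$ ($l{\left(K \right)} = \frac{\frac{2^{3}}{-108} + \frac{K}{\frac{63}{55}}}{6} = \frac{8 \left(- \frac{1}{108}\right) + K \frac{55}{63}}{6} = \frac{- \frac{2}{27} + \frac{55 K}{63}}{6} = - \frac{1}{81} + \frac{55 K}{378}$)
$l{\left(192 \right)} - S{\left(155,149 \right)} = \left(- \frac{1}{81} + \frac{55}{378} \cdot 192\right) - 155 = \left(- \frac{1}{81} + \frac{1760}{63}\right) - 155 = \frac{15833}{567} - 155 = - \frac{72052}{567}$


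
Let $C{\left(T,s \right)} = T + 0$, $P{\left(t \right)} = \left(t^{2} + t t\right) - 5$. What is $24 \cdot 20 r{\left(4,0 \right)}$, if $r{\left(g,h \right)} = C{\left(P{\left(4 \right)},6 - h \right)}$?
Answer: $12960$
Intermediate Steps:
$P{\left(t \right)} = -5 + 2 t^{2}$ ($P{\left(t \right)} = \left(t^{2} + t^{2}\right) - 5 = 2 t^{2} - 5 = -5 + 2 t^{2}$)
$C{\left(T,s \right)} = T$
$r{\left(g,h \right)} = 27$ ($r{\left(g,h \right)} = -5 + 2 \cdot 4^{2} = -5 + 2 \cdot 16 = -5 + 32 = 27$)
$24 \cdot 20 r{\left(4,0 \right)} = 24 \cdot 20 \cdot 27 = 480 \cdot 27 = 12960$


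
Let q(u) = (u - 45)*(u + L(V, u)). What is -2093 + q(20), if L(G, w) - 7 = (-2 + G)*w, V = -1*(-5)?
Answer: -4268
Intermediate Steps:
V = 5
L(G, w) = 7 + w*(-2 + G) (L(G, w) = 7 + (-2 + G)*w = 7 + w*(-2 + G))
q(u) = (-45 + u)*(7 + 4*u) (q(u) = (u - 45)*(u + (7 - 2*u + 5*u)) = (-45 + u)*(u + (7 + 3*u)) = (-45 + u)*(7 + 4*u))
-2093 + q(20) = -2093 + (-315 - 173*20 + 4*20²) = -2093 + (-315 - 3460 + 4*400) = -2093 + (-315 - 3460 + 1600) = -2093 - 2175 = -4268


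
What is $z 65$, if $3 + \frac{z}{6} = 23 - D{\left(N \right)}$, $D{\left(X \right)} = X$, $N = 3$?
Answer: $6630$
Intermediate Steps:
$z = 102$ ($z = -18 + 6 \left(23 - 3\right) = -18 + 6 \cdot 20 = -18 + 120 = 102$)
$z 65 = 102 \cdot 65 = 6630$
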